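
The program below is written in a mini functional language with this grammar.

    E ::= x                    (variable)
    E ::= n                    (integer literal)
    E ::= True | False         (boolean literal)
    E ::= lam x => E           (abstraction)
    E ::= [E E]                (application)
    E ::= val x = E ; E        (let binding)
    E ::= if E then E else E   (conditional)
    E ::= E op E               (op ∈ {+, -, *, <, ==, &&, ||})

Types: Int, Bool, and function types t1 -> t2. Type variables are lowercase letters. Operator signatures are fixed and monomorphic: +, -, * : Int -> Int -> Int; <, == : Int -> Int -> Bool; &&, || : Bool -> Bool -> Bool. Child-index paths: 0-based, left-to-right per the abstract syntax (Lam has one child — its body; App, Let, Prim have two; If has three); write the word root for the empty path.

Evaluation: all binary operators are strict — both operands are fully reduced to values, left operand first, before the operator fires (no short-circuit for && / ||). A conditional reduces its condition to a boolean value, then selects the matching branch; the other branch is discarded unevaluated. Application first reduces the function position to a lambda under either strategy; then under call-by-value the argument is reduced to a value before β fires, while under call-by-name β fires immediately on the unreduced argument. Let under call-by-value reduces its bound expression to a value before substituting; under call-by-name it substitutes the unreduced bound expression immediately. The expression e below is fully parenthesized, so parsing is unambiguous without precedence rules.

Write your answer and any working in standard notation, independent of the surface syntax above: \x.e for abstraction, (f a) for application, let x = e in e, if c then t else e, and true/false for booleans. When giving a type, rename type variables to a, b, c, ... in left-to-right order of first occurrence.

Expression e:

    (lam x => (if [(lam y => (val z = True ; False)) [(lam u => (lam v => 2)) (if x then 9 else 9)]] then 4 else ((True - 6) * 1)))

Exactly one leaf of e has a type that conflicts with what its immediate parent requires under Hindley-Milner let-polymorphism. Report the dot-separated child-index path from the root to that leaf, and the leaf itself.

Answer: 0.2.0.0 : true

Trace:
let z : Bool
\y._ : b -> Bool
\v._ : d -> Int
\u._ : c -> d -> Int
x : a
  unify a ~ Bool
  unify Int ~ Int
  unify c -> d -> Int ~ Int -> e
  unify c ~ Int
  unify d -> Int ~ e
_ _ : d -> Int
  unify b -> Bool ~ (d -> Int) -> f
  unify b ~ d -> Int
  unify Bool ~ f
_ _ : Bool
  unify Bool ~ Bool
  unify Bool ~ Int
  FAIL: mismatch Bool ~ Int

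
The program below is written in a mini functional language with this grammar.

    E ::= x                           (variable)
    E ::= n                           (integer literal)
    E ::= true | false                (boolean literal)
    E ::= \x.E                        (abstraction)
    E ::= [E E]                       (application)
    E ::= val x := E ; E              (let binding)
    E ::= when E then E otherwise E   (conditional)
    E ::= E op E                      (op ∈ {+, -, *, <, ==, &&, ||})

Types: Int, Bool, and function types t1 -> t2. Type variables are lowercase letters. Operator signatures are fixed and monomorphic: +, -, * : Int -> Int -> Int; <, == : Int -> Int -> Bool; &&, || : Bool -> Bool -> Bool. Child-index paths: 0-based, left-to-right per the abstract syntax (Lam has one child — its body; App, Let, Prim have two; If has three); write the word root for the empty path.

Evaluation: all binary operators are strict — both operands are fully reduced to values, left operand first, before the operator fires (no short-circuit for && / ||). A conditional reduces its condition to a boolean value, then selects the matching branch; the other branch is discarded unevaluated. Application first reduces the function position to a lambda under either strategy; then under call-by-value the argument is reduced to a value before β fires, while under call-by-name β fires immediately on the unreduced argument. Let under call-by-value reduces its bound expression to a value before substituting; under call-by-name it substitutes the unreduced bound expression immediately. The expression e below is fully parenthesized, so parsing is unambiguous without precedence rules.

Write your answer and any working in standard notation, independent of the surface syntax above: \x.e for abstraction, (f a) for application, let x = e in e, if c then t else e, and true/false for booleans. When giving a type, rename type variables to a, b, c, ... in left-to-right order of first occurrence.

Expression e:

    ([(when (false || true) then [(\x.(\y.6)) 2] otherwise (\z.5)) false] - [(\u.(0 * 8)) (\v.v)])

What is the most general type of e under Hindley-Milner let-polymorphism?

Answer: Int

Trace:
  unify Bool ~ Bool
  unify Bool ~ Bool
  unify Bool ~ Bool
\y._ : b -> Int
\x._ : a -> b -> Int
  unify a -> b -> Int ~ Int -> c
  unify a ~ Int
  unify b -> Int ~ c
_ _ : b -> Int
\z._ : d -> Int
  unify b -> Int ~ d -> Int
  unify b ~ d
  unify Int ~ Int
  unify d -> Int ~ Bool -> e
  unify d ~ Bool
  unify Int ~ e
_ _ : Int
  unify Int ~ Int
  unify Int ~ Int
  unify Int ~ Int
\u._ : f -> Int
v : g
\v._ : g -> g
  unify f -> Int ~ (g -> g) -> h
  unify f ~ g -> g
  unify Int ~ h
_ _ : Int
  unify Int ~ Int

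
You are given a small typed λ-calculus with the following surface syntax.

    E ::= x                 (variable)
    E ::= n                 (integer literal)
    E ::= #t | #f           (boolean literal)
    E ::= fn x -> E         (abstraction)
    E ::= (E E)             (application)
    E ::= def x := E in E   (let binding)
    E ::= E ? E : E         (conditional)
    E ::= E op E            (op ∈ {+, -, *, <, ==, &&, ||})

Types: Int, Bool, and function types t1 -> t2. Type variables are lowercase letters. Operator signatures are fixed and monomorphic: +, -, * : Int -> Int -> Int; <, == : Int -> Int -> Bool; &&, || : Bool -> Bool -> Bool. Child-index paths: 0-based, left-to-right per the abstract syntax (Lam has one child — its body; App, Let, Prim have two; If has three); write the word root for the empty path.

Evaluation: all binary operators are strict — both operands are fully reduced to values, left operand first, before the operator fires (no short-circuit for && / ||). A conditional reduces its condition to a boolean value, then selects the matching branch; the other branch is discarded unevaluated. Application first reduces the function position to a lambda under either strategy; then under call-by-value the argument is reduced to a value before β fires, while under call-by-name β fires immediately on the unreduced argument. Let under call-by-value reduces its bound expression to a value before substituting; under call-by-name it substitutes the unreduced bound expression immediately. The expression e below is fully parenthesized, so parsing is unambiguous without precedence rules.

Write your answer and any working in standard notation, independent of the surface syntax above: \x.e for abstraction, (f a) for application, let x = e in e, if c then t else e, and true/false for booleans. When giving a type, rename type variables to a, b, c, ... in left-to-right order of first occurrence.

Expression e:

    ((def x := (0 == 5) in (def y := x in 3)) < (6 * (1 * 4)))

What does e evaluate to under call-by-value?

Answer: true

Working:
step 0: ((let x = (0 == 5) in (let y = x in 3)) < (6 * (1 * 4)))
step 1: [delta@0.0] ((let x = false in (let y = x in 3)) < (6 * (1 * 4)))
step 2: [let@0] ((let y = false in 3) < (6 * (1 * 4)))
step 3: [let@0] (3 < (6 * (1 * 4)))
step 4: [delta@1.1] (3 < (6 * 4))
step 5: [delta@1] (3 < 24)
step 6: [delta@root] true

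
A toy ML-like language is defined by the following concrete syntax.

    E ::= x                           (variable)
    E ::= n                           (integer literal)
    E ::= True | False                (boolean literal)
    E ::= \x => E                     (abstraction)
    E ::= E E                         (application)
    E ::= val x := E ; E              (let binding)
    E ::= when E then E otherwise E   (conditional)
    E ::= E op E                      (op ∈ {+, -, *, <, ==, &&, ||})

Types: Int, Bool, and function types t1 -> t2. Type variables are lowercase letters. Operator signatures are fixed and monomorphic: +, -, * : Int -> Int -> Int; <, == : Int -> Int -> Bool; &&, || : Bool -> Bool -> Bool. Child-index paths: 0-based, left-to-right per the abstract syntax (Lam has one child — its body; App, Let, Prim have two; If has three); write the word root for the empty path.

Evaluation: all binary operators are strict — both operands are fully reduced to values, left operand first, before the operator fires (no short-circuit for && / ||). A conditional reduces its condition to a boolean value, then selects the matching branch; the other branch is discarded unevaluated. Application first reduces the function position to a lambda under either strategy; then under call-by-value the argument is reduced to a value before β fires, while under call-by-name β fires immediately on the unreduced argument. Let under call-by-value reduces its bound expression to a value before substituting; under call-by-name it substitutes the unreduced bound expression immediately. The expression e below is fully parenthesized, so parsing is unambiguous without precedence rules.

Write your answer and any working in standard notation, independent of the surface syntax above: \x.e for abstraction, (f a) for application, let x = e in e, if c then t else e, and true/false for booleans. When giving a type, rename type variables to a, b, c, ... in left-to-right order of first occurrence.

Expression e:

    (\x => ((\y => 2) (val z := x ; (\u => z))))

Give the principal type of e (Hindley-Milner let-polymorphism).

Answer: a -> Int

Derivation:
\y._ : b -> Int
x : a
let z : a
z : a
\u._ : c -> a
  unify b -> Int ~ (c -> a) -> d
  unify b ~ c -> a
  unify Int ~ d
_ _ : Int
\x._ : a -> Int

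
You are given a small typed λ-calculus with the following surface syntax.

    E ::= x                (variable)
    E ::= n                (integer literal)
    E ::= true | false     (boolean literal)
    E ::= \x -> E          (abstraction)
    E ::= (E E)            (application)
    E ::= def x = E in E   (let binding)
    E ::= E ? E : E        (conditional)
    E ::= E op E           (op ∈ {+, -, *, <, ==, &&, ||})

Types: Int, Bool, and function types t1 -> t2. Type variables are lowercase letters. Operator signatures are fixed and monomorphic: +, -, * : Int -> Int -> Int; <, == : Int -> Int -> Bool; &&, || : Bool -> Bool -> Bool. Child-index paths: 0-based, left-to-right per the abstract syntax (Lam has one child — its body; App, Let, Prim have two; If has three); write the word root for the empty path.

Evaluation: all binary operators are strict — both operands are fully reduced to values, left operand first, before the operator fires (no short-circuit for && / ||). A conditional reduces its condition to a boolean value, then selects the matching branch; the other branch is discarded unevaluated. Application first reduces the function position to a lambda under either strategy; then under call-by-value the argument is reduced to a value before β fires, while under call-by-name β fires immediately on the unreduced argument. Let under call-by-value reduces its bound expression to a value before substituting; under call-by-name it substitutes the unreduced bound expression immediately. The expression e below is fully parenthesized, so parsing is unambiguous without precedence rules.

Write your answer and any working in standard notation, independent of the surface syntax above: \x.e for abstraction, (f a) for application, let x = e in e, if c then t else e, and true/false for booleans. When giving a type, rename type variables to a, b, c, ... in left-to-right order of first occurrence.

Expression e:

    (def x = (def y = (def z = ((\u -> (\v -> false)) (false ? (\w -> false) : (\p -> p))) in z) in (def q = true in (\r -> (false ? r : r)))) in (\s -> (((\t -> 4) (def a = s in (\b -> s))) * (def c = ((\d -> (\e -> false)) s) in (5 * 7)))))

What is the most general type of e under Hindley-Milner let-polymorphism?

Answer: a -> Int

Working:
\v._ : b -> Bool
\u._ : a -> b -> Bool
  unify Bool ~ Bool
\w._ : c -> Bool
p : d
\p._ : d -> d
  unify c -> Bool ~ d -> d
  unify c ~ d
  unify Bool ~ d
  unify a -> b -> Bool ~ (Bool -> Bool) -> e
  unify a ~ Bool -> Bool
  unify b -> Bool ~ e
_ _ : b -> Bool
let z : forall. b -> Bool
z : f -> Bool
let y : forall. f -> Bool
let q : Bool
  unify Bool ~ Bool
r : g
r : g
  unify g ~ g
\r._ : g -> g
let x : forall. g -> g
\t._ : i -> Int
s : h
let a : h
s : h
\b._ : j -> h
  unify i -> Int ~ (j -> h) -> k
  unify i ~ j -> h
  unify Int ~ k
_ _ : Int
  unify Int ~ Int
\e._ : m -> Bool
\d._ : l -> m -> Bool
s : h
  unify l -> m -> Bool ~ h -> n
  unify l ~ h
  unify m -> Bool ~ n
_ _ : m -> Bool
let c : forall. m -> Bool
  unify Int ~ Int
  unify Int ~ Int
  unify Int ~ Int
\s._ : h -> Int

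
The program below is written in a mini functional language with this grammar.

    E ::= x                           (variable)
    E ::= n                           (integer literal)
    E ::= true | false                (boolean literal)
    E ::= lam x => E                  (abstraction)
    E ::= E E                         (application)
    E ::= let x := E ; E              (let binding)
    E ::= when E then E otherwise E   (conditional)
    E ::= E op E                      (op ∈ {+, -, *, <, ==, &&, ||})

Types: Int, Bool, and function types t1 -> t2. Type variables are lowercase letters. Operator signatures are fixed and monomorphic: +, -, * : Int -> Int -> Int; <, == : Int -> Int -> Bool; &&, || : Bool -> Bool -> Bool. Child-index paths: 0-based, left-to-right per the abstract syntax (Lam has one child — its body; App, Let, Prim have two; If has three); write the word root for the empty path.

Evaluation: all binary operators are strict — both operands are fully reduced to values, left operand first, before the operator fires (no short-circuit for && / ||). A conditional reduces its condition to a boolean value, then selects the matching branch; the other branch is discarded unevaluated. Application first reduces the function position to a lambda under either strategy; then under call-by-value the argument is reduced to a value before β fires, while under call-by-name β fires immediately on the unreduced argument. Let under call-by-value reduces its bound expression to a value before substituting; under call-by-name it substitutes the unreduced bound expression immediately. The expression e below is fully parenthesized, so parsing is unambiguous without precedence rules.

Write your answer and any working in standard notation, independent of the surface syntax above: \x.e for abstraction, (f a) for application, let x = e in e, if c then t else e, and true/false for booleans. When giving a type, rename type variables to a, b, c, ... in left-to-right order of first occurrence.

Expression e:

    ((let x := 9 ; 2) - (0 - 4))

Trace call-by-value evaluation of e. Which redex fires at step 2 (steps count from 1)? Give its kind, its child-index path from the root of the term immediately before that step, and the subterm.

Derivation:
step 0: ((let x = 9 in 2) - (0 - 4))
step 1: [let@0] (2 - (0 - 4))
step 2: [delta@1] (2 - -4)

Answer: delta at 1 : (0 - 4)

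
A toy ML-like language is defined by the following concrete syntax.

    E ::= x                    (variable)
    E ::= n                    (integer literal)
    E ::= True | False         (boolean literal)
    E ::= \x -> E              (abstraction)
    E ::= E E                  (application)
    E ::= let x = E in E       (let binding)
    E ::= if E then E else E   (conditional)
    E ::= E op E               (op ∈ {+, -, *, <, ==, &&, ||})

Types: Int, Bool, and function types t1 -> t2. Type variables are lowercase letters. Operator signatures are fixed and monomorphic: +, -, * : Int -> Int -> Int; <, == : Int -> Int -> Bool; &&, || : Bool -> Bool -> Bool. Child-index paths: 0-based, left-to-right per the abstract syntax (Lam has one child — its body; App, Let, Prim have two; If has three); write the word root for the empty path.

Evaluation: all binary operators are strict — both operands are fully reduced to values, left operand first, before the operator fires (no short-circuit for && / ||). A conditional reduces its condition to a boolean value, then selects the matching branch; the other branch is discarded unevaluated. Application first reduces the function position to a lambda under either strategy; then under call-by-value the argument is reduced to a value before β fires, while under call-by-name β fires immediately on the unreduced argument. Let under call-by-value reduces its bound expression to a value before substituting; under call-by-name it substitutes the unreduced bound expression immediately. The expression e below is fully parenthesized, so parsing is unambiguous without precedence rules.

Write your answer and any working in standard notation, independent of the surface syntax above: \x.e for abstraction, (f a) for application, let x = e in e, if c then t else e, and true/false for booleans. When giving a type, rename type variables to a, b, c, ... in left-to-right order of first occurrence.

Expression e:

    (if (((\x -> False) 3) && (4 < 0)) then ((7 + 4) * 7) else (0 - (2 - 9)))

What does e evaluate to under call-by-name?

Answer: 7

Derivation:
step 0: (if (((\x.false) 3) && (4 < 0)) then ((7 + 4) * 7) else (0 - (2 - 9)))
step 1: [beta@0.0] (if (false && (4 < 0)) then ((7 + 4) * 7) else (0 - (2 - 9)))
step 2: [delta@0.1] (if (false && false) then ((7 + 4) * 7) else (0 - (2 - 9)))
step 3: [delta@0] (if false then ((7 + 4) * 7) else (0 - (2 - 9)))
step 4: [if@root] (0 - (2 - 9))
step 5: [delta@1] (0 - -7)
step 6: [delta@root] 7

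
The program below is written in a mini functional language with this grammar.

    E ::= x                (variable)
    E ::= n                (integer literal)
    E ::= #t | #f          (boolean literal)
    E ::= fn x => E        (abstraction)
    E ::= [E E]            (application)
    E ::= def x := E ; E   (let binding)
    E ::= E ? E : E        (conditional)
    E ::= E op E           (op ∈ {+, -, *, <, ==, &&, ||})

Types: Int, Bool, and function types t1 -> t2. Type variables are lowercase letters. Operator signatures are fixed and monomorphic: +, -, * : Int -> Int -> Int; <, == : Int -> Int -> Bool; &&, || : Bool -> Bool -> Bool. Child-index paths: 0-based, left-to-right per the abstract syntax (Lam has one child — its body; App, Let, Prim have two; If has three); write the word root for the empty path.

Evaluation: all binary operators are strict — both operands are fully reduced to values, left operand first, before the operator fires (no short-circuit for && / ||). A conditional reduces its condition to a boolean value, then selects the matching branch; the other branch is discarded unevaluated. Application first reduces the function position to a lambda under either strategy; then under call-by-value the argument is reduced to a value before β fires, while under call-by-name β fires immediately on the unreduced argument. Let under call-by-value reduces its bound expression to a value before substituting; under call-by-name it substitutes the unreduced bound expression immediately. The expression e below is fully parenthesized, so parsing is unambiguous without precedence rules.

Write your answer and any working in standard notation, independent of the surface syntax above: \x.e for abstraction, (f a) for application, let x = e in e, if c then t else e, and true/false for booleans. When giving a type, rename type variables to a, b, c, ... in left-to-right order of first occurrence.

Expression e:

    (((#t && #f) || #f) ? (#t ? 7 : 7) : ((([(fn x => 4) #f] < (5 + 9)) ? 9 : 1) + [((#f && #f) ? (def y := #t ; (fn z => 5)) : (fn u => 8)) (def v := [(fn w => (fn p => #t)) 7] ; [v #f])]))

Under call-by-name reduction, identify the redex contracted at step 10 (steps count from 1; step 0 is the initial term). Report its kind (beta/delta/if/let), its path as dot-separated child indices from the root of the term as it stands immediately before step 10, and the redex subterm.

Working:
step 0: (if ((true && false) || false) then (if true then 7 else 7) else ((if (((\x.4) false) < (5 + 9)) then 9 else 1) + ((if (false && false) then (let y = true in (\z.5)) else (\u.8)) (let v = ((\w.(\p.true)) 7) in (v false)))))
step 1: [delta@0.0] (if (false || false) then (if true then 7 else 7) else ((if (((\x.4) false) < (5 + 9)) then 9 else 1) + ((if (false && false) then (let y = true in (\z.5)) else (\u.8)) (let v = ((\w.(\p.true)) 7) in (v false)))))
step 2: [delta@0] (if false then (if true then 7 else 7) else ((if (((\x.4) false) < (5 + 9)) then 9 else 1) + ((if (false && false) then (let y = true in (\z.5)) else (\u.8)) (let v = ((\w.(\p.true)) 7) in (v false)))))
step 3: [if@root] ((if (((\x.4) false) < (5 + 9)) then 9 else 1) + ((if (false && false) then (let y = true in (\z.5)) else (\u.8)) (let v = ((\w.(\p.true)) 7) in (v false))))
step 4: [beta@0.0.0] ((if (4 < (5 + 9)) then 9 else 1) + ((if (false && false) then (let y = true in (\z.5)) else (\u.8)) (let v = ((\w.(\p.true)) 7) in (v false))))
step 5: [delta@0.0.1] ((if (4 < 14) then 9 else 1) + ((if (false && false) then (let y = true in (\z.5)) else (\u.8)) (let v = ((\w.(\p.true)) 7) in (v false))))
step 6: [delta@0.0] ((if true then 9 else 1) + ((if (false && false) then (let y = true in (\z.5)) else (\u.8)) (let v = ((\w.(\p.true)) 7) in (v false))))
step 7: [if@0] (9 + ((if (false && false) then (let y = true in (\z.5)) else (\u.8)) (let v = ((\w.(\p.true)) 7) in (v false))))
step 8: [delta@1.0.0] (9 + ((if false then (let y = true in (\z.5)) else (\u.8)) (let v = ((\w.(\p.true)) 7) in (v false))))
step 9: [if@1.0] (9 + ((\u.8) (let v = ((\w.(\p.true)) 7) in (v false))))
step 10: [beta@1] (9 + 8)

Answer: beta at 1 : ((\u.8) (let v = ((\w.(\p.true)) 7) in (v false)))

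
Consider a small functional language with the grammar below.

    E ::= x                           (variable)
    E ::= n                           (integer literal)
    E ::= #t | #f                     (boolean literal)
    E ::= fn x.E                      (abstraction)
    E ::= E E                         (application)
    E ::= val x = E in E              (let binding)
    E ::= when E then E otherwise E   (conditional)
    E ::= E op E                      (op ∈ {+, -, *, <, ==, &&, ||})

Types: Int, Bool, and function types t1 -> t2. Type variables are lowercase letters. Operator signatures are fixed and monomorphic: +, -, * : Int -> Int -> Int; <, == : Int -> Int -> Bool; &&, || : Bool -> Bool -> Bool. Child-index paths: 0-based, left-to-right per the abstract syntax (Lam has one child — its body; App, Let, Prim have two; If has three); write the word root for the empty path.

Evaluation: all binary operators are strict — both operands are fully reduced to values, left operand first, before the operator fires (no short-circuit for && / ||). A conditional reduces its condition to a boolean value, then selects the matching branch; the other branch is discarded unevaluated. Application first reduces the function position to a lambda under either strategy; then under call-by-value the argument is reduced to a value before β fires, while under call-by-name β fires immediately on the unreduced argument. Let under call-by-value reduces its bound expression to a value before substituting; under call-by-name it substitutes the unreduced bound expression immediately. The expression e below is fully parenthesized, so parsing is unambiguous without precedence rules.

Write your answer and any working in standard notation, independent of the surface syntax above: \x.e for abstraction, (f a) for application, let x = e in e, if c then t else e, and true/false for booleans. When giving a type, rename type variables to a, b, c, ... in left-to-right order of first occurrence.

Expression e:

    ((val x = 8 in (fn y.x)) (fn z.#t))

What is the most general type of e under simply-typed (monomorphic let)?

Answer: Int

Working:
let x : Int
x : Int
\y._ : a -> Int
\z._ : b -> Bool
  unify a -> Int ~ (b -> Bool) -> c
  unify a ~ b -> Bool
  unify Int ~ c
_ _ : Int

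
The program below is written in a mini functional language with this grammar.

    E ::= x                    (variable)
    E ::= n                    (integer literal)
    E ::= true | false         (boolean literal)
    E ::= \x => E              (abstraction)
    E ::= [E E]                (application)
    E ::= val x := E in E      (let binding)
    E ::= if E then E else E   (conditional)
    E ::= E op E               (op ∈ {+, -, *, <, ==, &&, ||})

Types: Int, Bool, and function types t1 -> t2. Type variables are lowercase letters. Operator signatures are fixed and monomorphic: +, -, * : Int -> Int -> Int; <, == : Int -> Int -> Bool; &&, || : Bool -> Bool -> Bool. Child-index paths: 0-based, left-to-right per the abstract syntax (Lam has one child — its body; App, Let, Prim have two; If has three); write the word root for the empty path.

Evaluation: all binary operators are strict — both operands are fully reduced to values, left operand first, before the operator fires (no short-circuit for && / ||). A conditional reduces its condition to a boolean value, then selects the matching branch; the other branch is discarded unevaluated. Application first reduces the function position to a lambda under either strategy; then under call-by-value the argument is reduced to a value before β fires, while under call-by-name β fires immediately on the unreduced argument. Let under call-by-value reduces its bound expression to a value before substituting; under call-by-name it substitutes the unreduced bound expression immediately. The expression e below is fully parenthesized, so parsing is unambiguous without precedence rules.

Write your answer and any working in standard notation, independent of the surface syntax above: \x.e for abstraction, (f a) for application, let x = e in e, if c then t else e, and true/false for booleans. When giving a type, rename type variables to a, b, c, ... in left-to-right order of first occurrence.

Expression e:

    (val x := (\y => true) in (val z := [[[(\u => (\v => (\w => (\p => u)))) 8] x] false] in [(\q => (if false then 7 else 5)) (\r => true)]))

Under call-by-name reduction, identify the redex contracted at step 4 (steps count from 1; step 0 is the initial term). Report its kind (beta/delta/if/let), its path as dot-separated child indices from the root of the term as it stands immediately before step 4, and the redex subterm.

Trace:
step 0: (let x = (\y.true) in (let z = ((((\u.(\v.(\w.(\p.u)))) 8) x) false) in ((\q.(if false then 7 else 5)) (\r.true))))
step 1: [let@root] (let z = ((((\u.(\v.(\w.(\p.u)))) 8) (\y.true)) false) in ((\q.(if false then 7 else 5)) (\r.true)))
step 2: [let@root] ((\q.(if false then 7 else 5)) (\r.true))
step 3: [beta@root] (if false then 7 else 5)
step 4: [if@root] 5

Answer: if at root : (if false then 7 else 5)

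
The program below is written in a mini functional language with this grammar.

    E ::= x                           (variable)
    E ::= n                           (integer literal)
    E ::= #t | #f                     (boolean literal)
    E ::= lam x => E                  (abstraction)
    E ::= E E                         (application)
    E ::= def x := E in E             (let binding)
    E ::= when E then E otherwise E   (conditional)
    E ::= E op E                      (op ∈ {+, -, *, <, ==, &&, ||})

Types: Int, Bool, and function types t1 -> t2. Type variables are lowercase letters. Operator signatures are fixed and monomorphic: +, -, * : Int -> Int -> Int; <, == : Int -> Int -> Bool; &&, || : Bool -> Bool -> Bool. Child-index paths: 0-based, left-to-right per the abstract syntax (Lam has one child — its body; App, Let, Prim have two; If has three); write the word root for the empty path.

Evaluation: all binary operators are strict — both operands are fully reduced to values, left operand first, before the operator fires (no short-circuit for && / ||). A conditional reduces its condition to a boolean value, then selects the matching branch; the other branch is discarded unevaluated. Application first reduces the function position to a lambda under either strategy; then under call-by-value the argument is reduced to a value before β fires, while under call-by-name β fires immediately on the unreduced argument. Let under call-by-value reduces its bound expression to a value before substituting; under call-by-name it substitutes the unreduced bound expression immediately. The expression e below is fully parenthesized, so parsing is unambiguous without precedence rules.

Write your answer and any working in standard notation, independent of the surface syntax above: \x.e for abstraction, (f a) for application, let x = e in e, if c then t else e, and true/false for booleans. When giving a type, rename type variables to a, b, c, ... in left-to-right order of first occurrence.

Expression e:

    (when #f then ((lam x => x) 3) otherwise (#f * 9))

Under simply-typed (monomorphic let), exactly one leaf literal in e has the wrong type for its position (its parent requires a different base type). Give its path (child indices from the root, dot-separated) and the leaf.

Trace:
  unify Bool ~ Bool
x : a
\x._ : a -> a
  unify a -> a ~ Int -> b
  unify a ~ Int
  unify Int ~ b
_ _ : Int
  unify Bool ~ Int
  FAIL: mismatch Bool ~ Int

Answer: 2.0 : false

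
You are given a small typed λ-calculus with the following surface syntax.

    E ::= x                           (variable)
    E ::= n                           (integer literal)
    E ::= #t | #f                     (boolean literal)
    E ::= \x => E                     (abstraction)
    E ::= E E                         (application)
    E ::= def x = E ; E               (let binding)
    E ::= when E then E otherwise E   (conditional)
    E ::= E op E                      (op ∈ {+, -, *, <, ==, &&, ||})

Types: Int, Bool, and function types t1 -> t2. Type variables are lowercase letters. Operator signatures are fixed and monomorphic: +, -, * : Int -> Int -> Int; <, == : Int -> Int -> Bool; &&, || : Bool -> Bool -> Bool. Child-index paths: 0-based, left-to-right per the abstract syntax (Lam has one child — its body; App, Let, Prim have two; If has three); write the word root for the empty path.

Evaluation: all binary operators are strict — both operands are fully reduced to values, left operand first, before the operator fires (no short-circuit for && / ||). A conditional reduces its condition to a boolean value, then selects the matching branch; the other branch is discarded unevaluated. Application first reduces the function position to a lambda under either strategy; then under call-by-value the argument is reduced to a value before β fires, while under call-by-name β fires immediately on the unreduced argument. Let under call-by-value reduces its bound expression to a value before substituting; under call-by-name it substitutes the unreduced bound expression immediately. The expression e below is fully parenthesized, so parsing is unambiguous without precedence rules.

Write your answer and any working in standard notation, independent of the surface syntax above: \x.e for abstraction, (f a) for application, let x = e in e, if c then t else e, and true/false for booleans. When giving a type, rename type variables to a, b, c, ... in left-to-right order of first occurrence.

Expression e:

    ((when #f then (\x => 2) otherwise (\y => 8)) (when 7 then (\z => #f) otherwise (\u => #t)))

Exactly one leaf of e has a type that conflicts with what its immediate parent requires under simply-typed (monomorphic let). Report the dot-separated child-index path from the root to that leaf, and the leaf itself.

Working:
  unify Bool ~ Bool
\x._ : a -> Int
\y._ : b -> Int
  unify a -> Int ~ b -> Int
  unify a ~ b
  unify Int ~ Int
  unify Int ~ Bool
  FAIL: mismatch Int ~ Bool

Answer: 1.0 : 7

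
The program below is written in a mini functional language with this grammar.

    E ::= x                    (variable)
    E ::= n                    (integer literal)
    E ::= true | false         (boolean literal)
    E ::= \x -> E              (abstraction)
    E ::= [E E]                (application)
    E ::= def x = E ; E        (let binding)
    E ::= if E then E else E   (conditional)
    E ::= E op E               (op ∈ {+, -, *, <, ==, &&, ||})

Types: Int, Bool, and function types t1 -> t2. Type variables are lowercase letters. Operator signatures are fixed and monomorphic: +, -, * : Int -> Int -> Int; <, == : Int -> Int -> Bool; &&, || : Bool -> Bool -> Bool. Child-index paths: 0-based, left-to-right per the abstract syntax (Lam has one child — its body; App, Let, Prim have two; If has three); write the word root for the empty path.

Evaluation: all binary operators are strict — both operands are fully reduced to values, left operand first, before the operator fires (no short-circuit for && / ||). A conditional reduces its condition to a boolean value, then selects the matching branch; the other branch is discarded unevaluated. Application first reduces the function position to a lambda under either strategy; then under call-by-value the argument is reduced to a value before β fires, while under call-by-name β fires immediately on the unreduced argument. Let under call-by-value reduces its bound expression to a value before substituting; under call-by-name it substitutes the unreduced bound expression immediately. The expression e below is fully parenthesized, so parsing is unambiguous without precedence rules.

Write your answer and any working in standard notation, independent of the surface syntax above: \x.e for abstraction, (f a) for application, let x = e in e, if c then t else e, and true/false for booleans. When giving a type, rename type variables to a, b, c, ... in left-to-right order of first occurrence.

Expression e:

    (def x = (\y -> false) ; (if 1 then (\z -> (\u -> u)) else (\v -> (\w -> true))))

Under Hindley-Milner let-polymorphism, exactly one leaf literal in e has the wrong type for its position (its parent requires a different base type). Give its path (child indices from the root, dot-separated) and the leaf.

Trace:
\y._ : a -> Bool
let x : forall. a -> Bool
  unify Int ~ Bool
  FAIL: mismatch Int ~ Bool

Answer: 1.0 : 1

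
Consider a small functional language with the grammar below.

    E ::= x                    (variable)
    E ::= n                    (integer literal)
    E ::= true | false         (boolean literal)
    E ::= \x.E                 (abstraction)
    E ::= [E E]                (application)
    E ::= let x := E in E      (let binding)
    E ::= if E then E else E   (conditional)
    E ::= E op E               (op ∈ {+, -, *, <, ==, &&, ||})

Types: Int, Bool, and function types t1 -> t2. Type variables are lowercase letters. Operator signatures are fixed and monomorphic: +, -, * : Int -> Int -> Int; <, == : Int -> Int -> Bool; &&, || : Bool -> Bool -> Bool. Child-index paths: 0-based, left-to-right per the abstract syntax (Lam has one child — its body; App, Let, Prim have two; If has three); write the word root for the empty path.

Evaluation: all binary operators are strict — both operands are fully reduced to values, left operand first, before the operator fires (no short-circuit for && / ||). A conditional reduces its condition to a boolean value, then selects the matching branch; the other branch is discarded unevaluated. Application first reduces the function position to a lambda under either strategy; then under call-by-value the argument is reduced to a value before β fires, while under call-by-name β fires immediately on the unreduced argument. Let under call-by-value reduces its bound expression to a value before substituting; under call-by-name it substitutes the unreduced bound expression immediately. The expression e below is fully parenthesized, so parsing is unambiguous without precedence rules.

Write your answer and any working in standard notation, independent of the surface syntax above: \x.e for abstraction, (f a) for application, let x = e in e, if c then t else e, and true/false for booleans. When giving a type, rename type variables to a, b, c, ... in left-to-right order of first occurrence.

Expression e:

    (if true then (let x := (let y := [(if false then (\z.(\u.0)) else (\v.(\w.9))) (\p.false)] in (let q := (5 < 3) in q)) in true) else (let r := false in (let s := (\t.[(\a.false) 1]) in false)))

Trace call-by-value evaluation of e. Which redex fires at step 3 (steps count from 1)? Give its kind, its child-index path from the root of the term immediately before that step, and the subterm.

Working:
step 0: (if true then (let x = (let y = ((if false then (\z.(\u.0)) else (\v.(\w.9))) (\p.false)) in (let q = (5 < 3) in q)) in true) else (let r = false in (let s = (\t.((\a.false) 1)) in false)))
step 1: [if@root] (let x = (let y = ((if false then (\z.(\u.0)) else (\v.(\w.9))) (\p.false)) in (let q = (5 < 3) in q)) in true)
step 2: [if@0.0.0] (let x = (let y = ((\v.(\w.9)) (\p.false)) in (let q = (5 < 3) in q)) in true)
step 3: [beta@0.0] (let x = (let y = (\w.9) in (let q = (5 < 3) in q)) in true)

Answer: beta at 0.0 : ((\v.(\w.9)) (\p.false))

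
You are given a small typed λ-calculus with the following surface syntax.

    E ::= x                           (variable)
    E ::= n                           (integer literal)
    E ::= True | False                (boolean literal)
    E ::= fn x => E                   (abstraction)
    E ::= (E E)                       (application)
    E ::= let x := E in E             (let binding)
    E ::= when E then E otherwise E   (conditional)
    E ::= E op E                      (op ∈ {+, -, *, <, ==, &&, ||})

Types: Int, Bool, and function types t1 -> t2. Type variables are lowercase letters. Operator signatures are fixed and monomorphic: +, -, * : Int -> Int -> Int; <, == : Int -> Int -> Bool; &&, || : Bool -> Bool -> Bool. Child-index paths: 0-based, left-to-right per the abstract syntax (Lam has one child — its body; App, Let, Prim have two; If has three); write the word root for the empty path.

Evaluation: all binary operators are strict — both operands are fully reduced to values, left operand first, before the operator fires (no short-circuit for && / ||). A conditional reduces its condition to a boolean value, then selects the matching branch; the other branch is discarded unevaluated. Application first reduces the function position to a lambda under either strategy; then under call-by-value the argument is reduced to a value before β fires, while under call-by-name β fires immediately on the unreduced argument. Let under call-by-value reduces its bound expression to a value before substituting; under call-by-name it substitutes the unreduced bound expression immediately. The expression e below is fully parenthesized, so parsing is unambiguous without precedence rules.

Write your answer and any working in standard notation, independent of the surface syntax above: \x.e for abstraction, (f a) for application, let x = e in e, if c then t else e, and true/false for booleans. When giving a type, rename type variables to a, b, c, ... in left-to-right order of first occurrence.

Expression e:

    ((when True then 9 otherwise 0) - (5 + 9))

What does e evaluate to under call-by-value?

Answer: -5

Trace:
step 0: ((if true then 9 else 0) - (5 + 9))
step 1: [if@0] (9 - (5 + 9))
step 2: [delta@1] (9 - 14)
step 3: [delta@root] -5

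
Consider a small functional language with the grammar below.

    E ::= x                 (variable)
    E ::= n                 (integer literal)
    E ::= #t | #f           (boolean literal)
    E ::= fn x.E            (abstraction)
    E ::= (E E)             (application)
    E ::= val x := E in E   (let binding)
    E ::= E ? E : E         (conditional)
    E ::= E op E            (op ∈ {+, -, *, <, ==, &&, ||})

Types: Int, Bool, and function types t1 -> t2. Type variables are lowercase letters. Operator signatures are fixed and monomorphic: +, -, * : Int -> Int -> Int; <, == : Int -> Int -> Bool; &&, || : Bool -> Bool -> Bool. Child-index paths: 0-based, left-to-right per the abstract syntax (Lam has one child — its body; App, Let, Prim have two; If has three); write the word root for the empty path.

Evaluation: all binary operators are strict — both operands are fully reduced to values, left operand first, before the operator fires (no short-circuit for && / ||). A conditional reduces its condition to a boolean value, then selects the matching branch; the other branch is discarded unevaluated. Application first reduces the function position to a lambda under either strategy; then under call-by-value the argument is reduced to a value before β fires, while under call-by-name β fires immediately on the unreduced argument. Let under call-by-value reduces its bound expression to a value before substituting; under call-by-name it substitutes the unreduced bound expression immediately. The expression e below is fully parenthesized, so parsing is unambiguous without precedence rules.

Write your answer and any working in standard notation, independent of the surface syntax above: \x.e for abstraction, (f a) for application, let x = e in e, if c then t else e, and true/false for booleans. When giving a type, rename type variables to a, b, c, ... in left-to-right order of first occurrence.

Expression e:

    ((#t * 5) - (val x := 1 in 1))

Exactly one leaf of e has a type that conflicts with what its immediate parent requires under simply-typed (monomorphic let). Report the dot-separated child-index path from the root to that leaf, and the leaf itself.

Answer: 0.0 : true

Derivation:
  unify Bool ~ Int
  FAIL: mismatch Bool ~ Int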